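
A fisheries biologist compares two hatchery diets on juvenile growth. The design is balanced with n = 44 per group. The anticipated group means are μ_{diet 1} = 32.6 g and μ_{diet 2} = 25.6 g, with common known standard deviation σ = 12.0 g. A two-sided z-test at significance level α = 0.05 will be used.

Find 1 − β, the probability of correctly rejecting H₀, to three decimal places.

Power ≈ 0.781

Standardized effect: d = |μ_{diet 1} − μ_{diet 2}| / σ = |32.6 − 25.6| / 12.0 = 0.5833
Noncentrality parameter: δ = d·√(n/2) = 0.5833 × √(44/2) = 2.7361
Critical value for a two-sided test at α = 0.05: z_{α/2} = 1.960.
Power = Φ(δ − 1.960) + Φ(−δ − 1.960) = Φ(0.776) + Φ(-4.696) = 0.7812 + 0.0000 = 0.7812.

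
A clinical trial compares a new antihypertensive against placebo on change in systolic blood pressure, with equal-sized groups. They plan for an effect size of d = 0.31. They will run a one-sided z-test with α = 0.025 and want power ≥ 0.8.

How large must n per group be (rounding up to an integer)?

n = 164 per group

For power 0.8 need Φ(δ − z_{0.025}) = 0.8, so δ = z_{0.025} + z_{0.20} = 1.960 + 0.842 = 2.802.
δ = d·√(n/2) ⇒ n = 2(δ/d)² = 2 × (2.802 / 0.31)² = 163.35.
Round up to the next whole unit.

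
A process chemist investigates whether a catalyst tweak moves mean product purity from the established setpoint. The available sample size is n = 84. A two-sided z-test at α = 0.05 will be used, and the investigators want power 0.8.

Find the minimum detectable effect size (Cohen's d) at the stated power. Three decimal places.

d ≈ 0.306

Need Φ(δ − 1.960) = 0.8, so δ = 1.960 + 0.842 = 2.802.
(The second rejection-region term Φ(−δ − z_{α/2}) is negligible and dropped.)
δ = d·√n ⇒ d = δ/√n = 2.802/√84 = 0.3057.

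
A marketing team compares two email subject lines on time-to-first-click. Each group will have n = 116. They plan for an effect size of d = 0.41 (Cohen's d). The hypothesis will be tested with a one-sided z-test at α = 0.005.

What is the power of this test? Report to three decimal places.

Power ≈ 0.708

Noncentrality parameter: λ = d·√(n/2) = 0.41 × √(116/2) = 3.1225
One-sided α = 0.005 → critical value z_{0.005} = 2.576.
Power = P(Z > 2.576 − λ) = Φ(0.547) = 0.7077.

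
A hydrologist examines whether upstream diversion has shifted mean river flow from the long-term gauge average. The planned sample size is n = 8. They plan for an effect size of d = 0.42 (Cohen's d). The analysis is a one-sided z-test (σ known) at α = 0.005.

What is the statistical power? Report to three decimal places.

Power ≈ 0.083

Noncentrality parameter: δ = d·√n = 0.42 × √8 = 1.1879
One-sided α = 0.005 → critical value z_{0.005} = 2.576.
Power = P(Z > 2.576 − δ) = Φ(-1.388) = 0.0826.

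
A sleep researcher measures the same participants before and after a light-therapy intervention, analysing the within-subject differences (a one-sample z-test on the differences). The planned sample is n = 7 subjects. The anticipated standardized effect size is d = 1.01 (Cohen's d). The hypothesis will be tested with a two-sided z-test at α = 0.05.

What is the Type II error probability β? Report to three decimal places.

Noncentrality parameter: δ = d·√n = 1.01 × √7 = 2.6722
Two-sided α = 0.05 → critical value z_{0.025} = 1.960.
Power = Φ(δ − 1.960) + Φ(−δ − 1.960) = Φ(0.712) + Φ(-4.632) = 0.7618 + 0.0000 = 0.7618.
Type II error: β = 1 − power = 1 − 0.7618 = 0.2382.

β ≈ 0.238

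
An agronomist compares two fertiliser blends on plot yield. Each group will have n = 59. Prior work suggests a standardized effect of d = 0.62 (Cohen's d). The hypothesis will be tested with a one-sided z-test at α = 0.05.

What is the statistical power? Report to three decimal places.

Noncentrality parameter: δ = d·√(n/2) = 0.62 × √(59/2) = 3.3675
One-sided α = 0.05 → critical value z_{0.05} = 1.645.
Power = Φ(δ − 1.645) = Φ(1.723) = 0.9575.

Power ≈ 0.958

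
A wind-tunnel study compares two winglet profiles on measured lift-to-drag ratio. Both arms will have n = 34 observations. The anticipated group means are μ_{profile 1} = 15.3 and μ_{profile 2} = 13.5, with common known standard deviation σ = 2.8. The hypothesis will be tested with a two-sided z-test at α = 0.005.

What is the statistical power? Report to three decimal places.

Standardized effect: d = |μ_{profile 1} − μ_{profile 2}| / σ = |15.3 − 13.5| / 2.8 = 0.6429
Noncentrality parameter: δ = d·√(n/2) = 0.6429 × √(34/2) = 2.6506
Two-sided α = 0.005 → critical value z_{0.0025} = 2.807.
Power = Φ(δ − 2.807) + Φ(−δ − 2.807) = Φ(-0.156) + Φ(-5.458) = 0.4378 + 0.0000 = 0.4378.

Power ≈ 0.438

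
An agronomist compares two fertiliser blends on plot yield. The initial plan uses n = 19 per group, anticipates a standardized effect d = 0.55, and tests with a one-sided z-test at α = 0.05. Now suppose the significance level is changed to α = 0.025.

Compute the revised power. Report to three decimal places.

Power ≈ 0.396

δ = d·√(n/2) = 0.55 × √(19/2) = 1.6952 (unchanged). New critical value: z_{0.025} = 1.960.
Revised power = P(Z > 1.960 − δ) = Φ(-0.265) = 0.3956.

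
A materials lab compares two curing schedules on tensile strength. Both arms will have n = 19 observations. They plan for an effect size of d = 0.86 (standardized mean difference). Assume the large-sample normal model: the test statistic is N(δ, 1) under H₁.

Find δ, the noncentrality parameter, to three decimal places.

δ ≈ 2.651

The noncentrality parameter scales effect size by the design's sample-size factor: δ = d·√(n/2) = 0.86 × √(19/2) = 2.6507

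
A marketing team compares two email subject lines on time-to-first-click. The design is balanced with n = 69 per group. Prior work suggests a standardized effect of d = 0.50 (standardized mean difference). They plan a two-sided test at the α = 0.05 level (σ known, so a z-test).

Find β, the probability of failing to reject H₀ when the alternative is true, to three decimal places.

β ≈ 0.164

Noncentrality parameter: δ = d·√(n/2) = 0.50 × √(69/2) = 2.9368
Critical value for a two-sided test at α = 0.05: z_{α/2} = 1.960.
Power = Φ(δ − 1.960) + Φ(−δ − 1.960) = Φ(0.977) + Φ(-4.897) = 0.8357 + 0.0000 = 0.8357.
Type II error: β = 1 − power = 1 − 0.8357 = 0.1643.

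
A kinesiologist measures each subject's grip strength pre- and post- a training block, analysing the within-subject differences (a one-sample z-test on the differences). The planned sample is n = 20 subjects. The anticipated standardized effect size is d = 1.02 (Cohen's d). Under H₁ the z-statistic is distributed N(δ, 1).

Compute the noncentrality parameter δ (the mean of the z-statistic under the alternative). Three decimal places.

δ ≈ 4.562

The noncentrality parameter scales effect size by the design's sample-size factor: δ = d·√n = 1.02 × √20 = 4.5616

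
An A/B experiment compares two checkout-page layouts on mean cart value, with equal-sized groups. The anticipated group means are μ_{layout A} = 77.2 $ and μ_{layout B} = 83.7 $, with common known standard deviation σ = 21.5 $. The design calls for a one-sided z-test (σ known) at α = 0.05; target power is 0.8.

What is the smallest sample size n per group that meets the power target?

Standardized effect: d = |μ_{layout A} − μ_{layout B}| / σ = |77.2 − 83.7| / 21.5 = 0.3023
For power 0.8 need Φ(δ − z_{0.05}) = 0.8, so δ = z_{0.05} + z_{0.20} = 1.645 + 0.842 = 2.486.
δ = d·√(n/2) ⇒ n = 2(δ/d)² = 2 × (2.486 / 0.3023)² = 135.28.
Rounding up, n = 136 per group.

n = 136 per group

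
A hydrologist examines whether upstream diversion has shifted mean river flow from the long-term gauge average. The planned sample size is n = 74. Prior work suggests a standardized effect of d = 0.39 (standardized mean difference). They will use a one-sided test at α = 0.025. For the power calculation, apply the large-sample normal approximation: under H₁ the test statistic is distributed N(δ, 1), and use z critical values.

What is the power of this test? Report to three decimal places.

Noncentrality parameter: δ = d·√n = 0.39 × √74 = 3.3549
One-sided α = 0.025 → critical value z_{0.025} = 1.960.
Power = Φ(δ − 1.960) = Φ(1.395) = 0.9185.

Power ≈ 0.918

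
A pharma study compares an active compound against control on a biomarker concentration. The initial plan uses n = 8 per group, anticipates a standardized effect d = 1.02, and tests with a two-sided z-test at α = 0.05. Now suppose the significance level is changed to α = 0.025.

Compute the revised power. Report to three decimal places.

Power ≈ 0.420

δ = d·√(n/2) = 1.02 × √(8/2) = 2.0400 (unchanged). New critical value: z_{0.0125} = 2.241.
Revised power = Φ(δ − 2.241) + Φ(−δ − 2.241) = Φ(-0.201) + Φ(-4.281) = 0.4202 + 0.0000 = 0.4202.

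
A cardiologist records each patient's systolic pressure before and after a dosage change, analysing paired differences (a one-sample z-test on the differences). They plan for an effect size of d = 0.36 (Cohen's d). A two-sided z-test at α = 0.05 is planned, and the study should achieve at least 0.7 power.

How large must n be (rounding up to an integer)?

For power 0.7 need Φ(δ − z_{0.025}) = 0.7, so δ = z_{0.025} + z_{0.30} = 1.960 + 0.524 = 2.484.
(The Φ(−δ − z_{α/2}) term is vanishingly small for δ > 0 and is dropped in the standard sample-size formula.)
δ = d·√n ⇒ n = (δ/d)² = (2.484 / 0.36)² = 47.62.
Round up to the next whole unit.

n = 48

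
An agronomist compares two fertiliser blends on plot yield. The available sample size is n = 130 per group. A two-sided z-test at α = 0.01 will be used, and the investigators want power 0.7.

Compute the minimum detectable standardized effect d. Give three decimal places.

Required noncentrality: δ = z_{0.005} + z_{0.30} = 2.576 + 0.524 = 3.100.
(The second rejection-region term Φ(−δ − z_{α/2}) is negligible and dropped.)
δ = d·√(n/2) ⇒ d = δ/√(n/2) = 3.100/√(130/2) = 0.3845.

d ≈ 0.385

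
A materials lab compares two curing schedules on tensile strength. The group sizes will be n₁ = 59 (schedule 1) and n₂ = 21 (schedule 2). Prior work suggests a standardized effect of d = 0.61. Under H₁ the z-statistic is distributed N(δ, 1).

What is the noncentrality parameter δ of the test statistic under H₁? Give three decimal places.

δ = d / √(1/n₁ + 1/n₂) = 0.61 / √(1/59 + 1/21) = 2.4006

δ ≈ 2.401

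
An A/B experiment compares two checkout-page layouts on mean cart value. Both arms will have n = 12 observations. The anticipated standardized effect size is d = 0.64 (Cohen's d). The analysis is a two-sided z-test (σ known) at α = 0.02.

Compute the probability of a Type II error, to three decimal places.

Noncentrality parameter: δ = d·√(n/2) = 0.64 × √(12/2) = 1.5677
Two-sided α = 0.02 → critical value z_{0.01} = 2.326.
Power = Φ(δ − 2.326) + Φ(−δ − 2.326) = Φ(-0.759) + Φ(-3.894) = 0.2240 + 0.0000 = 0.2241.
Type II error: β = 1 − power = 1 − 0.2241 = 0.7759.

β ≈ 0.776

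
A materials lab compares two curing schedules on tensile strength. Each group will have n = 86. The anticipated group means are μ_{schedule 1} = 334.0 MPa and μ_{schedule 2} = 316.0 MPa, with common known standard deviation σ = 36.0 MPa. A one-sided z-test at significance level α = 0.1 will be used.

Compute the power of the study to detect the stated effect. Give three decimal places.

Power ≈ 0.977

Standardized effect: d = |μ_{schedule 1} − μ_{schedule 2}| / σ = |334.0 − 316.0| / 36.0 = 0.5000
Noncentrality parameter: δ = d·√(n/2) = 0.5000 × √(86/2) = 3.2787
Critical value for a one-sided test at α = 0.1: z_α = 1.282.
Power = P(Z > 1.282 − δ) = Φ(1.997) = 0.9771.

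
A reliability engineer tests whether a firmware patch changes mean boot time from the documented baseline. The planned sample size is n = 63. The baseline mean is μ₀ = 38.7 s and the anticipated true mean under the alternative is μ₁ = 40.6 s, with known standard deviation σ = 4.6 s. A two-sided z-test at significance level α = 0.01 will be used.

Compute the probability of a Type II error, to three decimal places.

β ≈ 0.241

Standardized effect: d = |μ₁ − μ₀| / σ = |40.6 − 38.7| / 4.6 = 0.4130
Noncentrality parameter: δ = d·√n = 0.4130 × √63 = 3.2784
Two-sided α = 0.01 → critical value z_{0.005} = 2.576.
Power = Φ(δ − 2.576) + Φ(−δ − 2.576) = Φ(0.703) + Φ(-5.854) = 0.7588 + 0.0000 = 0.7588.
Type II error: β = 1 − power = 1 − 0.7588 = 0.2412.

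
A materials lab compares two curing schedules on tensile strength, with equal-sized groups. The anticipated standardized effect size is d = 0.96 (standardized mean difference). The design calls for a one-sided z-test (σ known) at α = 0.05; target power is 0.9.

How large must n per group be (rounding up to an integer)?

Set Φ(δ − 1.645) = 0.9; then δ − 1.645 = Φ⁻¹(0.9) = 1.282, giving δ = 2.926.
δ = d·√(n/2) ⇒ n = 2(δ/d)² = 2 × (2.926 / 0.96)² = 18.58.
Round up to the next whole unit.

n = 19 per group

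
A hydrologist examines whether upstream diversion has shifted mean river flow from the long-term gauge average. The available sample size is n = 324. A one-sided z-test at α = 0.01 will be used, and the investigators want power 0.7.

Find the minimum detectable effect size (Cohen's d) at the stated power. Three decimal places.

Need Φ(δ − 2.326) = 0.7, so δ = 2.326 + 0.524 = 2.851.
δ = d·√n ⇒ d = δ/√n = 2.851/√324 = 0.1584.

d ≈ 0.158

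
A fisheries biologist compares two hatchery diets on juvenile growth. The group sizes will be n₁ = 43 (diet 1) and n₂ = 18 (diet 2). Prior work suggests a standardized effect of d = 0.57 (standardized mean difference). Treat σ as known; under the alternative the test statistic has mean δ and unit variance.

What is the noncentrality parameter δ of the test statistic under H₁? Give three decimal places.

δ = d / √(1/n₁ + 1/n₂) = 0.57 / √(1/43 + 1/18) = 2.0304

δ ≈ 2.030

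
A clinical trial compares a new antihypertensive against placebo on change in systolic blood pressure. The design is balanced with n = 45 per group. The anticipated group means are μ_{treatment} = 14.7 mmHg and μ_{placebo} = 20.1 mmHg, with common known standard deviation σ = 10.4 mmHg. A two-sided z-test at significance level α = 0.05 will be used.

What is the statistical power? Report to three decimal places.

Standardized effect: d = |μ_{treatment} − μ_{placebo}| / σ = |14.7 − 20.1| / 10.4 = 0.5192
Noncentrality parameter: δ = d·√(n/2) = 0.5192 × √(45/2) = 2.4629
Critical value for a two-sided test at α = 0.05: z_{α/2} = 1.960.
Power = Φ(δ − 1.960) + Φ(−δ − 1.960) = Φ(0.503) + Φ(-4.423) = 0.6925 + 0.0000 = 0.6925.

Power ≈ 0.693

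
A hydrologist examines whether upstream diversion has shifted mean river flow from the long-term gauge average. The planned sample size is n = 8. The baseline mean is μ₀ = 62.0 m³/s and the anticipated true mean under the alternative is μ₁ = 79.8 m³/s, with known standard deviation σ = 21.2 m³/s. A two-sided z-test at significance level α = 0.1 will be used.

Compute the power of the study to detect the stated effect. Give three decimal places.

Standardized effect: d = |μ₁ − μ₀| / σ = |79.8 − 62.0| / 21.2 = 0.8396
Noncentrality parameter: δ = d·√n = 0.8396 × √8 = 2.3748
Critical value for a two-sided test at α = 0.1: z_{α/2} = 1.645.
Power = Φ(δ − 1.645) + Φ(−δ − 1.645) = Φ(0.730) + Φ(-4.020) = 0.7673 + 0.0000 = 0.7673.

Power ≈ 0.767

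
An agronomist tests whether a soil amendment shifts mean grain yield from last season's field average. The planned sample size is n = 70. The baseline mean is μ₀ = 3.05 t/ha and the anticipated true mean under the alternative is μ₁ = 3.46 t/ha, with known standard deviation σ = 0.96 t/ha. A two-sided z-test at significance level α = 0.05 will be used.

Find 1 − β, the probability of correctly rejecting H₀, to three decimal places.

Standardized effect: d = |μ₁ − μ₀| / σ = |3.46 − 3.05| / 0.96 = 0.4271
Noncentrality parameter: λ = d·√n = 0.4271 × √70 = 3.5732
Critical value for a two-sided test at α = 0.05: z_{α/2} = 1.960.
Power = Φ(λ − 1.960) + Φ(−λ − 1.960) = Φ(1.613) + Φ(-5.533) = 0.9467 + 0.0000 = 0.9467.

Power ≈ 0.947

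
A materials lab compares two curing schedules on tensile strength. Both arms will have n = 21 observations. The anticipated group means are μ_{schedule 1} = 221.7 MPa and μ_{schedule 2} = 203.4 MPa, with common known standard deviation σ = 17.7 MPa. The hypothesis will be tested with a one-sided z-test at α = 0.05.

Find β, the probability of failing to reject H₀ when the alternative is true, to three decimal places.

Standardized effect: d = |μ_{schedule 1} − μ_{schedule 2}| / σ = |221.7 − 203.4| / 17.7 = 1.0339
Noncentrality parameter: δ = d·√(n/2) = 1.0339 × √(21/2) = 3.3502
Critical value for a one-sided test at α = 0.05: z_α = 1.645.
Power = Φ(δ − 1.645) = Φ(1.705) = 0.9559.
Type II error: β = 1 − power = 1 − 0.9559 = 0.0441.

β ≈ 0.044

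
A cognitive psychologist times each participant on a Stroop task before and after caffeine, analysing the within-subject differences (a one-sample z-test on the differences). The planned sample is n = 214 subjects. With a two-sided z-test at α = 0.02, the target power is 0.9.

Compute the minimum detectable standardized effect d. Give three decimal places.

Need Φ(δ − 2.326) = 0.9, so δ = 2.326 + 1.282 = 3.608.
(Lower-tail contribution to power is negligible for δ > 0.)
δ = d·√n ⇒ d = δ/√n = 3.608/√214 = 0.2466.

d ≈ 0.247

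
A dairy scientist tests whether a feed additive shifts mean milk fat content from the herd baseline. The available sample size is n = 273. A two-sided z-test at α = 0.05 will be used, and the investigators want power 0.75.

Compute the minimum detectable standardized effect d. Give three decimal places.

d ≈ 0.159

Required noncentrality: δ = z_{0.025} + z_{0.25} = 1.960 + 0.674 = 2.634.
(Lower-tail contribution to power is negligible for δ > 0.)
δ = d·√n ⇒ d = δ/√n = 2.634/√273 = 0.1594.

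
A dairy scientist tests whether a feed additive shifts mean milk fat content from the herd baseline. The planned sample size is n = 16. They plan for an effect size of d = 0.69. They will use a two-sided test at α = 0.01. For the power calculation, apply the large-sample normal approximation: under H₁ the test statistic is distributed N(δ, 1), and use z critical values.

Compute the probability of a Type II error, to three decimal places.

β ≈ 0.427

Noncentrality parameter: δ = d·√n = 0.69 × √16 = 2.7600
Two-sided α = 0.01 → critical value z_{0.005} = 2.576.
Power = Φ(δ − 2.576) + Φ(−δ − 2.576) = Φ(0.184) + Φ(-5.336) = 0.5731 + 0.0000 = 0.5731.
Type II error: β = 1 − power = 1 − 0.5731 = 0.4269.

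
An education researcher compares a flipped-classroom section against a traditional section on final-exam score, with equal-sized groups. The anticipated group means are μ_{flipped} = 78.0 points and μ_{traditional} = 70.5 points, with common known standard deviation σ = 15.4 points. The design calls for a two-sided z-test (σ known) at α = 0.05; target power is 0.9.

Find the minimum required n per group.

Standardized effect: d = |μ_{flipped} − μ_{traditional}| / σ = |78.0 − 70.5| / 15.4 = 0.4870
For power 0.9 need Φ(δ − z_{0.025}) = 0.9, so δ = z_{0.025} + z_{0.10} = 1.960 + 1.282 = 3.242.
(The Φ(−δ − z_{α/2}) term is vanishingly small for δ > 0 and is dropped in the standard sample-size formula.)
δ = d·√(n/2) ⇒ n = 2(δ/d)² = 2 × (3.242 / 0.4870)² = 88.60.
Rounding up, n = 89 per group.

n = 89 per group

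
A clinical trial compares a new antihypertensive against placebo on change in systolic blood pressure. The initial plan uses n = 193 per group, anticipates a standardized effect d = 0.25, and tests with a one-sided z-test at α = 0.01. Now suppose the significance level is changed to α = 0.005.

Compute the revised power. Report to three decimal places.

δ = d·√(n/2) = 0.25 × √(193/2) = 2.4559 (unchanged). New critical value: z_{0.005} = 2.576.
Revised power = P(Z > 2.576 − δ) = Φ(-0.120) = 0.4523.

Power ≈ 0.452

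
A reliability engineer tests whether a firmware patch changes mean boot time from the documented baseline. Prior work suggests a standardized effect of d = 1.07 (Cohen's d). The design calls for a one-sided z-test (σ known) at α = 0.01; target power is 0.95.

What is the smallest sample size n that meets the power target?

n = 14

Set Φ(δ − 2.326) = 0.95; then δ − 2.326 = Φ⁻¹(0.95) = 1.645, giving δ = 3.971.
δ = d·√n ⇒ n = (δ/d)² = (3.971 / 1.07)² = 13.77.
Round up to the next whole unit.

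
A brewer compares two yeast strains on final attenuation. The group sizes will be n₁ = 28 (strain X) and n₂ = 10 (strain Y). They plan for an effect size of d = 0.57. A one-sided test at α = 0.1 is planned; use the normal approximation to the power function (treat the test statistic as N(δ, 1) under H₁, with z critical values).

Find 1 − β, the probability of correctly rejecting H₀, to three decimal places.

Noncentrality parameter: δ = d / √(1/n₁ + 1/n₂) = 0.57 / √(1/28 + 1/10) = 1.5473
Critical value for a one-sided test at α = 0.1: z_α = 1.282.
Power = Φ(δ − 1.282) = Φ(0.266) = 0.6048.

Power ≈ 0.605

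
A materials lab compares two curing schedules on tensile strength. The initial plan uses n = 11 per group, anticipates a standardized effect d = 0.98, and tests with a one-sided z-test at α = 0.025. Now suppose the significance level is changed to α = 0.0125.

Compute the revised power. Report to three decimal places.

δ = d·√(n/2) = 0.98 × √(11/2) = 2.2983 (unchanged). New critical value: z_{0.0125} = 2.241.
Revised power = P(Z > 2.241 − δ) = Φ(0.057) = 0.5227.

Power ≈ 0.523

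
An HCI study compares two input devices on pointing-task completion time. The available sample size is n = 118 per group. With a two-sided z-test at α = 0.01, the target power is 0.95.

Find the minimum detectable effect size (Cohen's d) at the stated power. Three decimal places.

Required noncentrality: δ = z_{0.005} + z_{0.05} = 2.576 + 1.645 = 4.221.
(Lower-tail contribution to power is negligible for δ > 0.)
δ = d·√(n/2) ⇒ d = δ/√(n/2) = 4.221/√(118/2) = 0.5495.

d ≈ 0.549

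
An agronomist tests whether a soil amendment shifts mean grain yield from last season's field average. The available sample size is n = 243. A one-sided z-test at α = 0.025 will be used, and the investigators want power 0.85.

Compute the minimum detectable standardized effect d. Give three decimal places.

Need Φ(δ − 1.960) = 0.85, so δ = 1.960 + 1.036 = 2.996.
δ = d·√n ⇒ d = δ/√n = 2.996/√243 = 0.1922.

d ≈ 0.192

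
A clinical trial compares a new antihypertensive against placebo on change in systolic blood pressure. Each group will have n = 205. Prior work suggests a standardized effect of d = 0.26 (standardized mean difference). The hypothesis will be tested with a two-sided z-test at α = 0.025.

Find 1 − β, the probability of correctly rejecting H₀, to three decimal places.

Noncentrality parameter: δ = d·√(n/2) = 0.26 × √(205/2) = 2.6323
Two-sided α = 0.025 → critical value z_{0.0125} = 2.241.
Power = Φ(δ − 2.241) + Φ(−δ − 2.241) = Φ(0.391) + Φ(-4.874) = 0.6521 + 0.0000 = 0.6521.

Power ≈ 0.652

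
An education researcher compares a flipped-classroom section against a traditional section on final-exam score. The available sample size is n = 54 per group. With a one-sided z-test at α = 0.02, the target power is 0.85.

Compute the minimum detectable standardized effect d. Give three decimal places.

d ≈ 0.595

Required noncentrality: δ = z_{0.02} + z_{0.15} = 2.054 + 1.036 = 3.090.
δ = d·√(n/2) ⇒ d = δ/√(n/2) = 3.090/√(54/2) = 0.5947.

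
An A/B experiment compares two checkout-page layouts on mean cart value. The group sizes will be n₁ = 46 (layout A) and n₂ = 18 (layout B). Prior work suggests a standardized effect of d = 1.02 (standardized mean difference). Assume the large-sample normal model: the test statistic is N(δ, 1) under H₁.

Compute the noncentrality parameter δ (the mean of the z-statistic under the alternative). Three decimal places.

δ ≈ 3.669

δ = d / √(1/n₁ + 1/n₂) = 1.02 / √(1/46 + 1/18) = 3.6688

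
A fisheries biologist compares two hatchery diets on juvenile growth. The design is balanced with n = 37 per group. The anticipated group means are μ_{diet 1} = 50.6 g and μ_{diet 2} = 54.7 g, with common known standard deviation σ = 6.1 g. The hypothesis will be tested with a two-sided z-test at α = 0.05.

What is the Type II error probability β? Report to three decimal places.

β ≈ 0.176

Standardized effect: d = |μ_{diet 1} − μ_{diet 2}| / σ = |50.6 − 54.7| / 6.1 = 0.6721
Noncentrality parameter: δ = d·√(n/2) = 0.6721 × √(37/2) = 2.8909
Two-sided α = 0.05 → critical value z_{0.025} = 1.960.
Power = Φ(δ − 1.960) + Φ(−δ − 1.960) = Φ(0.931) + Φ(-4.851) = 0.8241 + 0.0000 = 0.8241.
Type II error: β = 1 − power = 1 − 0.8241 = 0.1759.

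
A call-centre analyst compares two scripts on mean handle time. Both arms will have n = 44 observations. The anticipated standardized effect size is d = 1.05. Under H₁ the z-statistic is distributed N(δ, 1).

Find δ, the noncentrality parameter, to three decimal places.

δ ≈ 4.925

The noncentrality parameter scales effect size by the design's sample-size factor: δ = d·√(n/2) = 1.05 × √(44/2) = 4.9249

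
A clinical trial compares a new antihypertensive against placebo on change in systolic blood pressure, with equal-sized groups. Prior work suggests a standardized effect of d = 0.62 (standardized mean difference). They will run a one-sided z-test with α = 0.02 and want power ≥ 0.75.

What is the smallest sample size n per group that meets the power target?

Set Φ(δ − 2.054) = 0.75; then δ − 2.054 = Φ⁻¹(0.75) = 0.674, giving δ = 2.728.
δ = d·√(n/2) ⇒ n = 2(δ/d)² = 2 × (2.728 / 0.62)² = 38.73.
Rounding up, n = 39 per group.

n = 39 per group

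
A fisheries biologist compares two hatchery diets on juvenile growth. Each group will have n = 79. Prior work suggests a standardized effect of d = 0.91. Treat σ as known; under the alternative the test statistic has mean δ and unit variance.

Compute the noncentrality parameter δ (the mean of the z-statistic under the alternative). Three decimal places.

δ ≈ 5.719

δ = d·√(n/2) = 0.91 × √(79/2) = 5.7193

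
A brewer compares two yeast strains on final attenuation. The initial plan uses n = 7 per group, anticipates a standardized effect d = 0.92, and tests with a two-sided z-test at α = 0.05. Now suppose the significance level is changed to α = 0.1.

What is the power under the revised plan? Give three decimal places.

δ = d·√(n/2) = 0.92 × √(7/2) = 1.7212 (unchanged). New critical value: z_{0.05} = 1.645.
Revised power = Φ(δ − 1.645) + Φ(−δ − 1.645) = Φ(0.076) + Φ(-3.366) = 0.5304 + 0.0004 = 0.5308.

Power ≈ 0.531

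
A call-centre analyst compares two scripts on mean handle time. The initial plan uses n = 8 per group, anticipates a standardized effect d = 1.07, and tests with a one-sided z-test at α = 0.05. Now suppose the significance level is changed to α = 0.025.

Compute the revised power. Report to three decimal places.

Power ≈ 0.571

δ = d·√(n/2) = 1.07 × √(8/2) = 2.1400 (unchanged). New critical value: z_{0.025} = 1.960.
Revised power = Φ(δ − 1.960) = Φ(0.180) = 0.5714.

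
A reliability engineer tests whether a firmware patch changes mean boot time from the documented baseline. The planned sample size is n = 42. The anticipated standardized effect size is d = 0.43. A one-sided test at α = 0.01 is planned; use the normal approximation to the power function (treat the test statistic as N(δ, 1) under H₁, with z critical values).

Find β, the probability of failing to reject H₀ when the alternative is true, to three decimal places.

Noncentrality parameter: λ = d·√n = 0.43 × √42 = 2.7867
Critical value for a one-sided test at α = 0.01: z_α = 2.326.
Power = Φ(λ − 2.326) = Φ(0.460) = 0.6774.
Type II error: β = 1 − power = 1 − 0.6774 = 0.3226.

β ≈ 0.323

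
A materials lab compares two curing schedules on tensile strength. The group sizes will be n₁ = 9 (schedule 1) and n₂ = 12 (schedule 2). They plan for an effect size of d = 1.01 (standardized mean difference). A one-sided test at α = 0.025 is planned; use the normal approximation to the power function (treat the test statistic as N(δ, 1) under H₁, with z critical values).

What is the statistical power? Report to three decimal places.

Noncentrality parameter: δ = d / √(1/n₁ + 1/n₂) = 1.01 / √(1/9 + 1/12) = 2.2905
Critical value for a one-sided test at α = 0.025: z_α = 1.960.
Power = P(Z > 1.960 − δ) = Φ(0.331) = 0.6295.

Power ≈ 0.629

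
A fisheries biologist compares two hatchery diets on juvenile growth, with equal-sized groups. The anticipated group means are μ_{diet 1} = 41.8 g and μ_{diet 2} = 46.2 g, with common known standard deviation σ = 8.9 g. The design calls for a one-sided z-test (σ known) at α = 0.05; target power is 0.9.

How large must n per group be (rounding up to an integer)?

n = 71 per group

Standardized effect: d = |μ_{diet 1} − μ_{diet 2}| / σ = |41.8 − 46.2| / 8.9 = 0.4944
For power 0.9 need Φ(δ − z_{0.05}) = 0.9, so δ = z_{0.05} + z_{0.10} = 1.645 + 1.282 = 2.926.
δ = d·√(n/2) ⇒ n = 2(δ/d)² = 2 × (2.926 / 0.4944)² = 70.08.
Rounding up, n = 71 per group.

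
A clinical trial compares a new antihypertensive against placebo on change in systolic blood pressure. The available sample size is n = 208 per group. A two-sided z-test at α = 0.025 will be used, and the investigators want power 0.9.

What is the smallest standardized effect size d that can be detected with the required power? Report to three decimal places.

Need Φ(δ − 2.241) = 0.9, so δ = 2.241 + 1.282 = 3.523.
(The second rejection-region term Φ(−δ − z_{α/2}) is negligible and dropped.)
δ = d·√(n/2) ⇒ d = δ/√(n/2) = 3.523/√(208/2) = 0.3455.

d ≈ 0.345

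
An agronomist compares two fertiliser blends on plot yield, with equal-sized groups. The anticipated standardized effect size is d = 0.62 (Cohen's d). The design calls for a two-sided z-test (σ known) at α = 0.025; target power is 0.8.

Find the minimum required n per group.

n = 50 per group

Set Φ(δ − 2.241) = 0.8; then δ − 2.241 = Φ⁻¹(0.8) = 0.842, giving δ = 3.083.
(For δ > 0 the lower-tail rejection region contributes negligibly to power, so the one-term inversion is standard.)
δ = d·√(n/2) ⇒ n = 2(δ/d)² = 2 × (3.083 / 0.62)² = 49.45.
Rounding up, n = 50 per group.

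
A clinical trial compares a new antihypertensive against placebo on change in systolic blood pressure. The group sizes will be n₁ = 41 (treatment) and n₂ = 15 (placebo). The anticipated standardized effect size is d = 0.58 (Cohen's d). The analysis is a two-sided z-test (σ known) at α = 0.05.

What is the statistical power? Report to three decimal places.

Power ≈ 0.485

Noncentrality parameter: δ = d / √(1/n₁ + 1/n₂) = 0.58 / √(1/41 + 1/15) = 1.9221
Critical value for a two-sided test at α = 0.05: z_{α/2} = 1.960.
Power = Φ(δ − 1.960) + Φ(−δ − 1.960) = Φ(-0.038) + Φ(-3.882) = 0.4849 + 0.0001 = 0.4849.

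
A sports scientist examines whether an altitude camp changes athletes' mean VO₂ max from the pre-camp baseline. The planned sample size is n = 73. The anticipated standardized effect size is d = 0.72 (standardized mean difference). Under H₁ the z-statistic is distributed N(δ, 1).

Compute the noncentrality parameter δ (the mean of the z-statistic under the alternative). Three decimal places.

δ ≈ 6.152

The noncentrality parameter scales effect size by the design's sample-size factor: δ = d·√n = 0.72 × √73 = 6.1517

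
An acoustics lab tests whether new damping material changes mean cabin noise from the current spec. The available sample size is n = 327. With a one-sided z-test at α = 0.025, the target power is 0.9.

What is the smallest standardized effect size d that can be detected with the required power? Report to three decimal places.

d ≈ 0.179

Required noncentrality: δ = z_{0.025} + z_{0.10} = 1.960 + 1.282 = 3.242.
δ = d·√n ⇒ d = δ/√n = 3.242/√327 = 0.1793.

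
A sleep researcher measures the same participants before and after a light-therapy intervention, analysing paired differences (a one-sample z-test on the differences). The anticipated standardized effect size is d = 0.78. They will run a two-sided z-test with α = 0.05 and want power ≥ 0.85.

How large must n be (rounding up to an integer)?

n = 15

For power 0.85 need Φ(δ − z_{0.025}) = 0.85, so δ = z_{0.025} + z_{0.15} = 1.960 + 1.036 = 2.996.
(For δ > 0 the lower-tail rejection region contributes negligibly to power, so the one-term inversion is standard.)
δ = d·√n ⇒ n = (δ/d)² = (2.996 / 0.78)² = 14.76.
Rounding up, n = 15.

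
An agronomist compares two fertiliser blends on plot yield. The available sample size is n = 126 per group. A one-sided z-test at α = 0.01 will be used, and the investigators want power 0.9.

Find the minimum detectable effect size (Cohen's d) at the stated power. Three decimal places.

d ≈ 0.455

Required noncentrality: δ = z_{0.01} + z_{0.10} = 2.326 + 1.282 = 3.608.
δ = d·√(n/2) ⇒ d = δ/√(n/2) = 3.608/√(126/2) = 0.4546.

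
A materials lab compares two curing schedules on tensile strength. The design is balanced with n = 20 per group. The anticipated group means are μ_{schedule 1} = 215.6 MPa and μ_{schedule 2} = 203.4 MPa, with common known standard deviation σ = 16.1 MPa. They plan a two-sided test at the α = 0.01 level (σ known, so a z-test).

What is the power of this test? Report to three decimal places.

Power ≈ 0.429

Standardized effect: d = |μ_{schedule 1} − μ_{schedule 2}| / σ = |215.6 − 203.4| / 16.1 = 0.7578
Noncentrality parameter: δ = d·√(n/2) = 0.7578 × √(20/2) = 2.3963
Critical value for a two-sided test at α = 0.01: z_{α/2} = 2.576.
Power = Φ(δ − 2.576) + Φ(−δ − 2.576) = Φ(-0.180) + Φ(-4.972) = 0.4287 + 0.0000 = 0.4287.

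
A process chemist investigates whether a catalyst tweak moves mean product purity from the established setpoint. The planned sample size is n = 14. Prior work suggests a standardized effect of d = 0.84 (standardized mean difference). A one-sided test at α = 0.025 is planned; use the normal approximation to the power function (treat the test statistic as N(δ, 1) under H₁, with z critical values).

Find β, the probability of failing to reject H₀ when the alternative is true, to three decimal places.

β ≈ 0.118

Noncentrality parameter: δ = d·√n = 0.84 × √14 = 3.1430
Critical value for a one-sided test at α = 0.025: z_α = 1.960.
Power = P(Z > 1.960 − δ) = Φ(1.183) = 0.8816.
Type II error: β = 1 − power = 1 − 0.8816 = 0.1184.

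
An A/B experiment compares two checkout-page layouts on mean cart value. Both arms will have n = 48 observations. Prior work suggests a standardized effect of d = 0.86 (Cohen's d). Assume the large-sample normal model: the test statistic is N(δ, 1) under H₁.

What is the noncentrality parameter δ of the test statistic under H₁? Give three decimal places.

δ ≈ 4.213

δ = d·√(n/2) = 0.86 × √(48/2) = 4.2131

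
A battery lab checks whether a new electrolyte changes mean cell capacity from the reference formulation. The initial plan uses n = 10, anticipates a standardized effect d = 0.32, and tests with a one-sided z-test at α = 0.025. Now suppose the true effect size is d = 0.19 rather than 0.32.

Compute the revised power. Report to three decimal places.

Power ≈ 0.087

With d = 0.19: δ = d·√n = 0.19 × √10 = 0.6008. Critical value z_{0.025} = 1.960.
Revised power = P(Z > 1.960 − δ) = Φ(-1.359) = 0.0871.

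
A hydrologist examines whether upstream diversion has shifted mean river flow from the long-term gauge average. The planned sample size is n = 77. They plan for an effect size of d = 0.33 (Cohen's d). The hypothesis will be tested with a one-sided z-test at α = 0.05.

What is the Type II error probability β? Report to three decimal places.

β ≈ 0.105

Noncentrality parameter: δ = d·√n = 0.33 × √77 = 2.8957
One-sided α = 0.05 → critical value z_{0.05} = 1.645.
Power = P(Z > 1.645 − δ) = Φ(1.251) = 0.8945.
Type II error: β = 1 − power = 1 − 0.8945 = 0.1055.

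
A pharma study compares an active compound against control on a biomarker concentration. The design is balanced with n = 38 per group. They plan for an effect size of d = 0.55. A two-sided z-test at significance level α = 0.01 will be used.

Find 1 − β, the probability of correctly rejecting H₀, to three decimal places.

Power ≈ 0.429

Noncentrality parameter: δ = d·√(n/2) = 0.55 × √(38/2) = 2.3974
Critical value for a two-sided test at α = 0.01: z_{α/2} = 2.576.
Power = Φ(δ − 2.576) + Φ(−δ − 2.576) = Φ(-0.178) + Φ(-4.973) = 0.4292 + 0.0000 = 0.4292.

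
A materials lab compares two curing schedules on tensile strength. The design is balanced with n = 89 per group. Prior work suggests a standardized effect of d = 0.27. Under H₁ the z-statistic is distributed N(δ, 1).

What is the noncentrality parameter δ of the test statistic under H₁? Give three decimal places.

δ ≈ 1.801

δ = d·√(n/2) = 0.27 × √(89/2) = 1.8011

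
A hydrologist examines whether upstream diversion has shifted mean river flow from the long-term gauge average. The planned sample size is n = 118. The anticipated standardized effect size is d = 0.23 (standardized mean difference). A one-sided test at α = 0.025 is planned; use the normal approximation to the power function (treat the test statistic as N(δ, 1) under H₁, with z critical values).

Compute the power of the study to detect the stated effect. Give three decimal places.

Power ≈ 0.705

Noncentrality parameter: λ = d·√n = 0.23 × √118 = 2.4984
One-sided α = 0.025 → critical value z_{0.025} = 1.960.
Power = P(Z > 1.960 − λ) = Φ(0.538) = 0.7049.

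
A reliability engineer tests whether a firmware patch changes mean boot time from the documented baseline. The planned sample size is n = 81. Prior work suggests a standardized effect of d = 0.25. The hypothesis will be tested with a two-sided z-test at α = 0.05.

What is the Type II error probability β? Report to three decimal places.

β ≈ 0.386

Noncentrality parameter: δ = d·√n = 0.25 × √81 = 2.2500
Critical value for a two-sided test at α = 0.05: z_{α/2} = 1.960.
Power = Φ(δ − 1.960) + Φ(−δ − 1.960) = Φ(0.290) + Φ(-4.210) = 0.6141 + 0.0000 = 0.6141.
Type II error: β = 1 − power = 1 − 0.6141 = 0.3859.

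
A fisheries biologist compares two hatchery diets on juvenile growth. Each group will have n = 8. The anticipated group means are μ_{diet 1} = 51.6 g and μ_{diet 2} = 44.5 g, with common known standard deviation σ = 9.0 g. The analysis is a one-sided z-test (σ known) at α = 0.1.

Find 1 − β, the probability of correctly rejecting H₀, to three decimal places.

Power ≈ 0.616

Standardized effect: d = |μ_{diet 1} − μ_{diet 2}| / σ = |51.6 − 44.5| / 9.0 = 0.7889
Noncentrality parameter: δ = d·√(n/2) = 0.7889 × √(8/2) = 1.5778
Critical value for a one-sided test at α = 0.1: z_α = 1.282.
Power = Φ(δ − 1.282) = Φ(0.296) = 0.6165.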